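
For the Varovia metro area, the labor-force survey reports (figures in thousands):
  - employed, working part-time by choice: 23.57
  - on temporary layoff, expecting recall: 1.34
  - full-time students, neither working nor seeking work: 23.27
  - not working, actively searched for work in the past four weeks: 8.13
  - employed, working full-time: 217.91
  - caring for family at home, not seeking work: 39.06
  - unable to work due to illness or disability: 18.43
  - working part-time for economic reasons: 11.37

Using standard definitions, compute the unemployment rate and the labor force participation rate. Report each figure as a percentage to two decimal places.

Unemployment rate ≈ 3.61%; labor force participation rate ≈ 76.46%.

Employed = 23.57 + 217.91 + 11.37 = 252.85 thousand (anyone who worked, including part-time for economic reasons, counts as employed).
Unemployed = 1.34 + 8.13 = 9.47 thousand (jobless and actively searching, or on temporary layoff).
Labor force = 252.85 + 9.47 = 262.32 thousand.
Not in labor force = 23.27 + 39.06 + 18.43 = 80.76 thousand (those not working and not actively searching are outside the labor force).
Civilian working-age population = 262.32 + 80.76 = 343.08 thousand.
Unemployment rate = 9.47 / 262.32 = 3.61%.
Labor force participation rate = 262.32 / 343.08 = 76.46%.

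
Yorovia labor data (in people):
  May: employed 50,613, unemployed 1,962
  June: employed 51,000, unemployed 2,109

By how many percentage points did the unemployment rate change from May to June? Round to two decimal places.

The unemployment rate changed by +0.24 percentage points.

May: labor force = 50,613 + 1,962 = 52,575; u = 1,962/52,575 = 3.73%.
June: labor force = 51,000 + 2,109 = 53,109; u = 2,109/53,109 = 3.97%.
Change = 3.97% − 3.73% = +0.24 pp.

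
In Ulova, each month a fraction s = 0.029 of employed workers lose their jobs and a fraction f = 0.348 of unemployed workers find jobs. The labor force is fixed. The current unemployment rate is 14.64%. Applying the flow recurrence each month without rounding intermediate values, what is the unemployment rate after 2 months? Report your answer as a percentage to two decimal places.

With a fixed labor force, u_{t+1} = u_t + s·(1−u_t) − f·u_t = u_t·(1−s−f) + s.
Here 1−s−f = 0.623 and s = 0.029.
u_1 = 0.146400 × 0.623 + 0.029 = 0.120207.
u_2 = 0.120207 × 0.623 + 0.029 = 0.103889.

Unemployment rate after two months ≈ 10.39%.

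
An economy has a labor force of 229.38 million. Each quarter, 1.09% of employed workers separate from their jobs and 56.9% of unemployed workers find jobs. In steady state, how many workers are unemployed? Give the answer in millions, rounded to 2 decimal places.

About 4.31 million are unemployed in steady state.

Steady-state unemployment rate u* = s/(s+f) = 1.09/(1.09+56.9) = 0.018796.
Unemployed = u* × labor force = 0.018796 × 229.38 ≈ 4.31 million.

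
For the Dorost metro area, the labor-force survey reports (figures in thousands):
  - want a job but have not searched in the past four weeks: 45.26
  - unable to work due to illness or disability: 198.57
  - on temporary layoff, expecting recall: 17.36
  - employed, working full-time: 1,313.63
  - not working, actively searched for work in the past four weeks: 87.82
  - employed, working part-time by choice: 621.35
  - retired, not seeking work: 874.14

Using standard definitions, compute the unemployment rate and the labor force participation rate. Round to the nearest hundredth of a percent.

Employed = 1,313.63 + 621.35 = 1,934.98 thousand.
Unemployed = 17.36 + 87.82 = 105.18 thousand (jobless and actively searching, or on temporary layoff).
Labor force = 1,934.98 + 105.18 = 2,040.16 thousand.
Not in labor force = 45.26 + 198.57 + 874.14 = 1,117.97 thousand (those not working and not actively searching are outside the labor force — including those who want a job but have given up searching).
Civilian working-age population = 2,040.16 + 1,117.97 = 3,158.13 thousand.
Unemployment rate = 105.18 / 2,040.16 = 5.16%.
Labor force participation rate = 2,040.16 / 3,158.13 = 64.60%.

Unemployment rate ≈ 5.16%; labor force participation rate ≈ 64.60%.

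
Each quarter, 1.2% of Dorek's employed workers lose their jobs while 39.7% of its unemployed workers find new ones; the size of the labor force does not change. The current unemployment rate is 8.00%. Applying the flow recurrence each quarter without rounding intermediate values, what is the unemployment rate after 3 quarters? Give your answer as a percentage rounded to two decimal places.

Unemployment rate after three quarters ≈ 3.98%.

With a fixed labor force, u_{t+1} = u_t + s·(1−u_t) − f·u_t = u_t·(1−s−f) + s.
Here 1−s−f = 0.591 and s = 0.012.
u_1 = 0.080000 × 0.591 + 0.012 = 0.059280.
u_2 = 0.059280 × 0.591 + 0.012 = 0.047034.
u_3 = 0.047034 × 0.591 + 0.012 = 0.039797.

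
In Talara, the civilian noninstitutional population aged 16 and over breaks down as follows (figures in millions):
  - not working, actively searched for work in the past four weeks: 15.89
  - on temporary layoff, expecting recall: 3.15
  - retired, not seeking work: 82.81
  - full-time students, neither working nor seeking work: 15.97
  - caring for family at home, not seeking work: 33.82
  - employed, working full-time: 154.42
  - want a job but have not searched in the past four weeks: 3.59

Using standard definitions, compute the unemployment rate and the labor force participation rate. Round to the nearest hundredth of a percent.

Employed = 154.42 million.
Unemployed = 15.89 + 3.15 = 19.04 million (jobless and actively searching, or on temporary layoff).
Labor force = 154.42 + 19.04 = 173.46 million.
Not in labor force = 82.81 + 15.97 + 33.82 + 3.59 = 136.19 million (those not working and not actively searching are outside the labor force — including those who want a job but have given up searching).
Civilian working-age population = 173.46 + 136.19 = 309.65 million.
Unemployment rate = 19.04 / 173.46 = 10.98%.
Labor force participation rate = 173.46 / 309.65 = 56.02%.

Unemployment rate ≈ 10.98%; labor force participation rate ≈ 56.02%.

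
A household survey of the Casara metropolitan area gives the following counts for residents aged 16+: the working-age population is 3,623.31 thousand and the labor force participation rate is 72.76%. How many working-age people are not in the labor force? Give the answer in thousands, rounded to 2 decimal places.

Share not in the labor force = 1 − 0.7276 = 0.2724.
Not in labor force = 0.2724 × 3,623.31 ≈ 986.99 thousand.

About 986.99 thousand are not in the labor force.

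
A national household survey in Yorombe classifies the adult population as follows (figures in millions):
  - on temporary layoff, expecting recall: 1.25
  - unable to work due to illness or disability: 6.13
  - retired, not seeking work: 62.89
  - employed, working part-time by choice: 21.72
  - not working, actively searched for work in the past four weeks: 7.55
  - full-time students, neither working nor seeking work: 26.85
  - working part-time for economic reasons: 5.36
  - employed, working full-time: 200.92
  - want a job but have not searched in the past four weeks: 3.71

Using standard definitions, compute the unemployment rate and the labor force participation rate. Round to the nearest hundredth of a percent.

Employed = 21.72 + 5.36 + 200.92 = 228.00 million (anyone who worked, including part-time for economic reasons, counts as employed).
Unemployed = 1.25 + 7.55 = 8.80 million (jobless and actively searching, or on temporary layoff).
Labor force = 228.00 + 8.80 = 236.80 million.
Not in labor force = 6.13 + 62.89 + 26.85 + 3.71 = 99.58 million (those not working and not actively searching are outside the labor force — including those who want a job but have given up searching).
Civilian working-age population = 236.80 + 99.58 = 336.38 million.
Unemployment rate = 8.80 / 236.80 = 3.72%.
Labor force participation rate = 236.80 / 336.38 = 70.40%.

Unemployment rate ≈ 3.72%; labor force participation rate ≈ 70.40%.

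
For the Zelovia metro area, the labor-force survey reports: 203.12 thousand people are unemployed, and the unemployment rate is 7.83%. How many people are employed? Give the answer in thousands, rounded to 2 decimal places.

About 2,391.01 thousand are employed.

Labor force = U / u = 203.12 / 0.0783 ≈ 2,594.13 thousand.
Employed = labor force − unemployed = 2,594.13 − 203.12 = 2,391.01 thousand.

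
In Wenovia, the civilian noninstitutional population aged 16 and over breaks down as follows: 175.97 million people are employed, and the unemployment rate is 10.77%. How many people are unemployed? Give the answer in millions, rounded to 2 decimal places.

Let U be the number unemployed. The labor force is E + U, and U/(E+U) = 0.1077.
So U = 0.1077 × 175.97 / (1 − 0.1077) = 18.9520 / 0.8923 ≈ 21.24 million.

About 21.24 million are unemployed.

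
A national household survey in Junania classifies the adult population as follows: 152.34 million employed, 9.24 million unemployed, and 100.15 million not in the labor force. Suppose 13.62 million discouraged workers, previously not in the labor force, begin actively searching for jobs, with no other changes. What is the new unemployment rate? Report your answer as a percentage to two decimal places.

Initially, labor force = 152.34 + 9.24 = 161.58 million, so u = 9.24/161.58 = 5.72%.
After the change, unemployed and labor force both rise by 13.62 → E = 152.34, U = 22.86, labor force = 175.20 million.
New unemployment rate = 22.86 / 175.20 = 13.05%.

New unemployment rate ≈ 13.05%.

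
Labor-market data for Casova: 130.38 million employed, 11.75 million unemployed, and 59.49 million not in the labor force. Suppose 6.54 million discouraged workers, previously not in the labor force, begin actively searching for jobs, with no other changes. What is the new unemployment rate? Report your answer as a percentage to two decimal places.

New unemployment rate ≈ 12.30%.

Initially, labor force = 130.38 + 11.75 = 142.13 million, so u = 11.75/142.13 = 8.27%.
After the change, unemployed and labor force both rise by 6.54 → E = 130.38, U = 18.29, labor force = 148.67 million.
New unemployment rate = 18.29 / 148.67 = 12.30%.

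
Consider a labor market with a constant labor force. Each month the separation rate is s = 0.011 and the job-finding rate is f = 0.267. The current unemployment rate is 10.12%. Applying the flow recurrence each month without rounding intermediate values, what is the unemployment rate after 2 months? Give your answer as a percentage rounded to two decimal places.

Unemployment rate after two months ≈ 7.17%.

With a fixed labor force, u_{t+1} = u_t + s·(1−u_t) − f·u_t = u_t·(1−s−f) + s.
Here 1−s−f = 0.722 and s = 0.011.
u_1 = 0.101200 × 0.722 + 0.011 = 0.084066.
u_2 = 0.084066 × 0.722 + 0.011 = 0.071696.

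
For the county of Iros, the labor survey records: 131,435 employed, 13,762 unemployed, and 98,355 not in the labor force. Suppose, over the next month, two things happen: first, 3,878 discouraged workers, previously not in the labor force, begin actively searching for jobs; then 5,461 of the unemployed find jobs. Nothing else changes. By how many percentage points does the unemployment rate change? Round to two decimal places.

Initially, labor force = 131,435 + 13,762 = 145,197, so u = 13,762/145,197 = 9.48%.
After the first change, unemployed and labor force both rise by 3,878 → E = 131,435, U = 17,640, labor force = 149,075.
After the second change, unemployed falls and employed rises by 5,461; labor force unchanged → E = 136,896, U = 12,179, labor force = 149,075.
New unemployment rate = 12,179 / 149,075 = 8.17%.
Change = 8.17% − 9.48% = −1.31 percentage points.

The unemployment rate changes by −1.31 percentage points.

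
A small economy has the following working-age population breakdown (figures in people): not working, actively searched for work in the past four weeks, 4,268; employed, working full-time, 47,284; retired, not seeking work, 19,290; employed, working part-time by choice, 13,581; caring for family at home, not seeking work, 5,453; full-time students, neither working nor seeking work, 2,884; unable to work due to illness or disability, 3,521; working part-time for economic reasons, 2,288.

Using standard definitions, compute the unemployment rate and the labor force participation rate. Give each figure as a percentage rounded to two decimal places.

Unemployment rate ≈ 6.33%; labor force participation rate ≈ 68.40%.

Employed = 47,284 + 13,581 + 2,288 = 63,153 (anyone who worked, including part-time for economic reasons, counts as employed).
Unemployed = 4,268.
Labor force = 63,153 + 4,268 = 67,421.
Not in labor force = 19,290 + 5,453 + 2,884 + 3,521 = 31,148 (those not working and not actively searching are outside the labor force).
Civilian working-age population = 67,421 + 31,148 = 98,569.
Unemployment rate = 4,268 / 67,421 = 6.33%.
Labor force participation rate = 67,421 / 98,569 = 68.40%.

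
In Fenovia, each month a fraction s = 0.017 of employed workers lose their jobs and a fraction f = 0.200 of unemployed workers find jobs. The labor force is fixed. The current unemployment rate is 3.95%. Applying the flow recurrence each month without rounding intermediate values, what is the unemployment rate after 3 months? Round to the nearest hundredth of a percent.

With a fixed labor force, u_{t+1} = u_t + s·(1−u_t) − f·u_t = u_t·(1−s−f) + s.
Here 1−s−f = 0.783 and s = 0.017.
u_1 = 0.039500 × 0.783 + 0.017 = 0.047928.
u_2 = 0.047928 × 0.783 + 0.017 = 0.054528.
u_3 = 0.054528 × 0.783 + 0.017 = 0.059695.

Unemployment rate after three months ≈ 5.97%.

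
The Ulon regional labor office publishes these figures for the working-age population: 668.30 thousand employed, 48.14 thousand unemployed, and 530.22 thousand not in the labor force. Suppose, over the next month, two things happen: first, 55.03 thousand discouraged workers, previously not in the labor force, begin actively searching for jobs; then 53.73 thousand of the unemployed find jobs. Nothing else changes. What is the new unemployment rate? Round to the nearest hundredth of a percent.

New unemployment rate ≈ 6.41%.

Initially, labor force = 668.30 + 48.14 = 716.44 thousand, so u = 48.14/716.44 = 6.72%.
After the first change, unemployed and labor force both rise by 55.03 → E = 668.30, U = 103.17, labor force = 771.47 thousand.
After the second change, unemployed falls and employed rises by 53.73; labor force unchanged → E = 722.03, U = 49.44, labor force = 771.47 thousand.
New unemployment rate = 49.44 / 771.47 = 6.41%.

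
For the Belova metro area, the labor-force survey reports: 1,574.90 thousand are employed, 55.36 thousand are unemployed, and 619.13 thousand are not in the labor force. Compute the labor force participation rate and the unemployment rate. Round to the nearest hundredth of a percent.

Labor force participation rate ≈ 72.48%; unemployment rate ≈ 3.40%.

Labor force = employed + unemployed = 1,574.90 + 55.36 = 1,630.26 thousand.
Working-age population = 1,630.26 + 619.13 = 2,249.39 thousand.
Unemployment rate = 55.36 / 1,630.26 = 3.40%.
Labor force participation rate = 1,630.26 / 2,249.39 = 72.48%.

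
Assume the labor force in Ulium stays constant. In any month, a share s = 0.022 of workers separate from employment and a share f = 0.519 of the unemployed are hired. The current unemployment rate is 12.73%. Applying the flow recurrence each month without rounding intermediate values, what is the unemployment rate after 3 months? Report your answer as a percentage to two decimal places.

With a fixed labor force, u_{t+1} = u_t + s·(1−u_t) − f·u_t = u_t·(1−s−f) + s.
Here 1−s−f = 0.459 and s = 0.022.
u_1 = 0.127300 × 0.459 + 0.022 = 0.080431.
u_2 = 0.080431 × 0.459 + 0.022 = 0.058918.
u_3 = 0.058918 × 0.459 + 0.022 = 0.049043.

Unemployment rate after three months ≈ 4.90%.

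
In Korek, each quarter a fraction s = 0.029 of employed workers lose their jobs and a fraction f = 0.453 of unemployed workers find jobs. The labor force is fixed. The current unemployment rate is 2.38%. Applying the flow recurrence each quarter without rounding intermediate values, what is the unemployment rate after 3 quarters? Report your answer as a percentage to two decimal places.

Unemployment rate after three quarters ≈ 5.51%.

With a fixed labor force, u_{t+1} = u_t + s·(1−u_t) − f·u_t = u_t·(1−s−f) + s.
Here 1−s−f = 0.518 and s = 0.029.
u_1 = 0.023800 × 0.518 + 0.029 = 0.041328.
u_2 = 0.041328 × 0.518 + 0.029 = 0.050408.
u_3 = 0.050408 × 0.518 + 0.029 = 0.055111.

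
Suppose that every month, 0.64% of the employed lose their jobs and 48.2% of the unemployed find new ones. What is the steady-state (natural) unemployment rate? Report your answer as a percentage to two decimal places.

At steady state the flows balance: s·E = f·U, so U/(E+U) = s/(s+f).
u* = 0.64 / (0.64 + 48.2) = 0.64 / 48.84 = 1.31%.

Steady-state unemployment rate ≈ 1.31%.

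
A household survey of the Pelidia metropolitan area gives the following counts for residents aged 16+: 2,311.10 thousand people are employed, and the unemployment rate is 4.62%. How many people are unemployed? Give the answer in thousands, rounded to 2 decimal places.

About 111.94 thousand are unemployed.

Let U be the number unemployed. The labor force is E + U, and U/(E+U) = 0.0462.
So U = 0.0462 × 2,311.10 / (1 − 0.0462) = 106.7728 / 0.9538 ≈ 111.94 thousand.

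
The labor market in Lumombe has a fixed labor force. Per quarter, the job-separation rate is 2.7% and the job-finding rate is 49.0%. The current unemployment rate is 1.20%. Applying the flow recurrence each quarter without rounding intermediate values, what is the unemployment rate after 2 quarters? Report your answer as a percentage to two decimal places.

Unemployment rate after two quarters ≈ 4.28%.

With a fixed labor force, u_{t+1} = u_t + s·(1−u_t) − f·u_t = u_t·(1−s−f) + s.
Here 1−s−f = 0.483 and s = 0.027.
u_1 = 0.012000 × 0.483 + 0.027 = 0.032796.
u_2 = 0.032796 × 0.483 + 0.027 = 0.042840.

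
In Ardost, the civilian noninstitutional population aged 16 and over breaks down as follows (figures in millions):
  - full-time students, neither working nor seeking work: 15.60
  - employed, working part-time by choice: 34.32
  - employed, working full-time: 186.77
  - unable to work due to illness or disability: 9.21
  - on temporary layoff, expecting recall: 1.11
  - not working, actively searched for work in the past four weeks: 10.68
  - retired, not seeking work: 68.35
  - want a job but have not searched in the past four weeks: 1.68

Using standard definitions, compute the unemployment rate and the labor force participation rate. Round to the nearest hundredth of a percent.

Employed = 34.32 + 186.77 = 221.09 million.
Unemployed = 1.11 + 10.68 = 11.79 million (jobless and actively searching, or on temporary layoff).
Labor force = 221.09 + 11.79 = 232.88 million.
Not in labor force = 15.60 + 9.21 + 68.35 + 1.68 = 94.84 million (those not working and not actively searching are outside the labor force — including those who want a job but have given up searching).
Civilian working-age population = 232.88 + 94.84 = 327.72 million.
Unemployment rate = 11.79 / 232.88 = 5.06%.
Labor force participation rate = 232.88 / 327.72 = 71.06%.

Unemployment rate ≈ 5.06%; labor force participation rate ≈ 71.06%.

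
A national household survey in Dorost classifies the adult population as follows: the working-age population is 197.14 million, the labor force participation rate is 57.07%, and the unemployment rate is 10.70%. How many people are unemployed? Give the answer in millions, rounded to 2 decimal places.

Labor force = 0.5707 × 197.14 = 112.51 million.
Unemployed = 0.1070 × 112.51 ≈ 12.04 million.

About 12.04 million are unemployed.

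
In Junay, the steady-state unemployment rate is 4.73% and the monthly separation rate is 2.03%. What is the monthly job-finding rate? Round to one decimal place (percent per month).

Job-finding rate ≈ 40.9% per month.

From u* = s/(s+f): f = s·(1−u)/u.
f = 2.03 × (1 − 0.0473) / 0.0473 = 1.9340 / 0.0473 ≈ 40.9% per month.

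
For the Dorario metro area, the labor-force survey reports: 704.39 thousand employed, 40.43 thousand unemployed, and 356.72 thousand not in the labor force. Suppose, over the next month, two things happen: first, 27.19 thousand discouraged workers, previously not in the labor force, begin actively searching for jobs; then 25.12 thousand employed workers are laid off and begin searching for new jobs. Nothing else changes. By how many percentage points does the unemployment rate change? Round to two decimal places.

The unemployment rate changes by +6.58 percentage points.

Initially, labor force = 704.39 + 40.43 = 744.82 thousand, so u = 40.43/744.82 = 5.43%.
After the first change, unemployed and labor force both rise by 27.19 → E = 704.39, U = 67.62, labor force = 772.01 thousand.
After the second change, employed falls and unemployed rises by 25.12; labor force unchanged → E = 679.27, U = 92.74, labor force = 772.01 thousand.
New unemployment rate = 92.74 / 772.01 = 12.01%.
Change = 12.01% − 5.43% = +6.58 percentage points.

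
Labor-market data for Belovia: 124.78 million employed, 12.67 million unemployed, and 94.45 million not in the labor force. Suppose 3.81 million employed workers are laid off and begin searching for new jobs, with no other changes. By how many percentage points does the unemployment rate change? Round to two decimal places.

The unemployment rate changes by +2.77 percentage points.

Initially, labor force = 124.78 + 12.67 = 137.45 million, so u = 12.67/137.45 = 9.22%.
After the change, employed falls and unemployed rises by 3.81; labor force unchanged → E = 120.97, U = 16.48, labor force = 137.45 million.
New unemployment rate = 16.48 / 137.45 = 11.99%.
Change = 11.99% − 9.22% = +2.77 percentage points.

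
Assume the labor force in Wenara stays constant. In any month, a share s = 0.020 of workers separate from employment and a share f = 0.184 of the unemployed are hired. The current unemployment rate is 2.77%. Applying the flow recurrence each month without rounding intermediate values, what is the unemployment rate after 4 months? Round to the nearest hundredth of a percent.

With a fixed labor force, u_{t+1} = u_t + s·(1−u_t) − f·u_t = u_t·(1−s−f) + s.
Here 1−s−f = 0.796 and s = 0.020.
u_1 = 0.027700 × 0.796 + 0.020 = 0.042049.
u_2 = 0.042049 × 0.796 + 0.020 = 0.053471.
u_3 = 0.053471 × 0.796 + 0.020 = 0.062563.
u_4 = 0.062563 × 0.796 + 0.020 = 0.069800.

Unemployment rate after four months ≈ 6.98%.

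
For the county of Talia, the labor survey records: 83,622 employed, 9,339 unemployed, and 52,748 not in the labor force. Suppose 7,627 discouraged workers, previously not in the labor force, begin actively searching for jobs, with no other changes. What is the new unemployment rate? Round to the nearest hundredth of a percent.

New unemployment rate ≈ 16.87%.

Initially, labor force = 83,622 + 9,339 = 92,961, so u = 9,339/92,961 = 10.05%.
After the change, unemployed and labor force both rise by 7,627 → E = 83,622, U = 16,966, labor force = 100,588.
New unemployment rate = 16,966 / 100,588 = 16.87%.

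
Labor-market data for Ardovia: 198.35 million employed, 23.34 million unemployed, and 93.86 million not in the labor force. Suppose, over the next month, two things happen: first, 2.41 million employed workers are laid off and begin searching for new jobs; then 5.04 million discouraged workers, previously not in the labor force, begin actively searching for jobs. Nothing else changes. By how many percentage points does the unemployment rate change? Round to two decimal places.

The unemployment rate changes by +3.05 percentage points.

Initially, labor force = 198.35 + 23.34 = 221.69 million, so u = 23.34/221.69 = 10.53%.
After the first change, employed falls and unemployed rises by 2.41; labor force unchanged → E = 195.94, U = 25.75, labor force = 221.69 million.
After the second change, unemployed and labor force both rise by 5.04 → E = 195.94, U = 30.79, labor force = 226.73 million.
New unemployment rate = 30.79 / 226.73 = 13.58%.
Change = 13.58% − 10.53% = +3.05 percentage points.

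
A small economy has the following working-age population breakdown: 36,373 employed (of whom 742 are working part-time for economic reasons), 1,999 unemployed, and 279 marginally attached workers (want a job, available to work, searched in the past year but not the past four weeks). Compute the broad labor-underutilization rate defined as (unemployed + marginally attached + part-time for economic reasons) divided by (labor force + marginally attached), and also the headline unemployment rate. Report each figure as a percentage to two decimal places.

Broad underutilization rate ≈ 7.81%; headline unemployment rate ≈ 5.21%.

Labor force = 36,373 + 1,999 = 38,372.
Numerator = 1,999 + 279 + 742 = 3,020.
Denominator = 38,372 + 279 = 38,651.
Broad rate = 3,020 / 38,651 = 7.81%.
Headline unemployment rate = 1,999 / 38,372 = 5.21%.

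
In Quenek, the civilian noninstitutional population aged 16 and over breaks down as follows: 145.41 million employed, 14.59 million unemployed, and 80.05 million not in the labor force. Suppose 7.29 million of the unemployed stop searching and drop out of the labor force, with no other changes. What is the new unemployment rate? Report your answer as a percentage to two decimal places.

Initially, labor force = 145.41 + 14.59 = 160.00 million, so u = 14.59/160.00 = 9.12%.
After the change, unemployed and labor force both fall by 7.29 → E = 145.41, U = 7.30, labor force = 152.71 million.
New unemployment rate = 7.30 / 152.71 = 4.78%.

New unemployment rate ≈ 4.78%.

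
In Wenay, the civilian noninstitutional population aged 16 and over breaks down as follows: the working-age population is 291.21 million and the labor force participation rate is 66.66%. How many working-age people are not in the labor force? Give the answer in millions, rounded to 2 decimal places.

Share not in the labor force = 1 − 0.6666 = 0.3334.
Not in labor force = 0.3334 × 291.21 ≈ 97.09 million.

About 97.09 million are not in the labor force.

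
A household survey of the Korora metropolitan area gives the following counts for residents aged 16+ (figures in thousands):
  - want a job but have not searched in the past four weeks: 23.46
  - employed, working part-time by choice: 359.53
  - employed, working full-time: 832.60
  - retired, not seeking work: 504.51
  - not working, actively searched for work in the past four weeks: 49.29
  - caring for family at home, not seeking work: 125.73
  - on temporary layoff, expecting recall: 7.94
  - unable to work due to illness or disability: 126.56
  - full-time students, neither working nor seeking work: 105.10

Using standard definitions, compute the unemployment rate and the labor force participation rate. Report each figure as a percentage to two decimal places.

Employed = 359.53 + 832.60 = 1,192.13 thousand.
Unemployed = 49.29 + 7.94 = 57.23 thousand (jobless and actively searching, or on temporary layoff).
Labor force = 1,192.13 + 57.23 = 1,249.36 thousand.
Not in labor force = 23.46 + 504.51 + 125.73 + 126.56 + 105.10 = 885.36 thousand (those not working and not actively searching are outside the labor force — including those who want a job but have given up searching).
Civilian working-age population = 1,249.36 + 885.36 = 2,134.72 thousand.
Unemployment rate = 57.23 / 1,249.36 = 4.58%.
Labor force participation rate = 1,249.36 / 2,134.72 = 58.53%.

Unemployment rate ≈ 4.58%; labor force participation rate ≈ 58.53%.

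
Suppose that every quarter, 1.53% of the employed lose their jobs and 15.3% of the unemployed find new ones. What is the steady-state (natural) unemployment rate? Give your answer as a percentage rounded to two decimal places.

At steady state the flows balance: s·E = f·U, so U/(E+U) = s/(s+f).
u* = 1.53 / (1.53 + 15.3) = 1.53 / 16.83 = 9.09%.

Steady-state unemployment rate ≈ 9.09%.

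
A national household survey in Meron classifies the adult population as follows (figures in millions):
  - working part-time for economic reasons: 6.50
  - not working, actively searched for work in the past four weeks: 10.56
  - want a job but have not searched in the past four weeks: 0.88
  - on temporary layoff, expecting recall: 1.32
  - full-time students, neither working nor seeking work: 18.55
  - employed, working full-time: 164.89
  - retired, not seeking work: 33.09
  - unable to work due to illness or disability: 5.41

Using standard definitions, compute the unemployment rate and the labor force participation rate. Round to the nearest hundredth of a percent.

Unemployment rate ≈ 6.48%; labor force participation rate ≈ 75.98%.

Employed = 6.50 + 164.89 = 171.39 million (anyone who worked, including part-time for economic reasons, counts as employed).
Unemployed = 10.56 + 1.32 = 11.88 million (jobless and actively searching, or on temporary layoff).
Labor force = 171.39 + 11.88 = 183.27 million.
Not in labor force = 0.88 + 18.55 + 33.09 + 5.41 = 57.93 million (those not working and not actively searching are outside the labor force — including those who want a job but have given up searching).
Civilian working-age population = 183.27 + 57.93 = 241.20 million.
Unemployment rate = 11.88 / 183.27 = 6.48%.
Labor force participation rate = 183.27 / 241.20 = 75.98%.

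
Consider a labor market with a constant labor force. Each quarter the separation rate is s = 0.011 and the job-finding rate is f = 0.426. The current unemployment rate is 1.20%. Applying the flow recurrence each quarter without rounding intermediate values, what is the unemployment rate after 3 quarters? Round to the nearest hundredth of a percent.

Unemployment rate after three quarters ≈ 2.28%.

With a fixed labor force, u_{t+1} = u_t + s·(1−u_t) − f·u_t = u_t·(1−s−f) + s.
Here 1−s−f = 0.563 and s = 0.011.
u_1 = 0.012000 × 0.563 + 0.011 = 0.017756.
u_2 = 0.017756 × 0.563 + 0.011 = 0.020997.
u_3 = 0.020997 × 0.563 + 0.011 = 0.022821.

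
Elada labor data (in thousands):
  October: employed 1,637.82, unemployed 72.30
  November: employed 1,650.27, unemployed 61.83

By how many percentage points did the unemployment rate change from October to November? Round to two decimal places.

The unemployment rate changed by −0.62 percentage points.

October: labor force = 1,637.82 + 72.30 = 1,710.12; u = 72.30/1,710.12 = 4.23%.
November: labor force = 1,650.27 + 61.83 = 1,712.10; u = 61.83/1,712.10 = 3.61%.
Change = 3.61% − 4.23% = −0.62 pp.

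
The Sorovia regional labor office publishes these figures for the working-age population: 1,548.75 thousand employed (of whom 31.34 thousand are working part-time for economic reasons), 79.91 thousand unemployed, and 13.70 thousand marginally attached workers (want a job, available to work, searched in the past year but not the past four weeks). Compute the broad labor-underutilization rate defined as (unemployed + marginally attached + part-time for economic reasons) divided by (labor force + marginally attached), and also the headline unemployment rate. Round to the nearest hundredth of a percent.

Labor force = 1,548.75 + 79.91 = 1,628.66 thousand.
Numerator = 79.91 + 13.70 + 31.34 = 124.95 thousand.
Denominator = 1,628.66 + 13.70 = 1,642.36 thousand.
Broad rate = 124.95 / 1,642.36 = 7.61%.
Headline unemployment rate = 79.91 / 1,628.66 = 4.91%.

Broad underutilization rate ≈ 7.61%; headline unemployment rate ≈ 4.91%.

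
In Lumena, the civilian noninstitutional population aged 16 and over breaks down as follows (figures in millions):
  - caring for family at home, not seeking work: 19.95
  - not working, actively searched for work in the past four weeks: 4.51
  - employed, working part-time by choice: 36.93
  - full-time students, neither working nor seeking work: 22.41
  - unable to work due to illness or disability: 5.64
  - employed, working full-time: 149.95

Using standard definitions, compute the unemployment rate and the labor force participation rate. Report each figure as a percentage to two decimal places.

Employed = 36.93 + 149.95 = 186.88 million.
Unemployed = 4.51 million.
Labor force = 186.88 + 4.51 = 191.39 million.
Not in labor force = 19.95 + 22.41 + 5.64 = 48.00 million (those not working and not actively searching are outside the labor force).
Civilian working-age population = 191.39 + 48.00 = 239.39 million.
Unemployment rate = 4.51 / 191.39 = 2.36%.
Labor force participation rate = 191.39 / 239.39 = 79.95%.

Unemployment rate ≈ 2.36%; labor force participation rate ≈ 79.95%.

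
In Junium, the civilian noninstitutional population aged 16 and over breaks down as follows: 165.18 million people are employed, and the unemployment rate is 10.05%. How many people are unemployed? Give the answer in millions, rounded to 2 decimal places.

Let U be the number unemployed. The labor force is E + U, and U/(E+U) = 0.1005.
So U = 0.1005 × 165.18 / (1 − 0.1005) = 16.6006 / 0.8995 ≈ 18.46 million.

About 18.46 million are unemployed.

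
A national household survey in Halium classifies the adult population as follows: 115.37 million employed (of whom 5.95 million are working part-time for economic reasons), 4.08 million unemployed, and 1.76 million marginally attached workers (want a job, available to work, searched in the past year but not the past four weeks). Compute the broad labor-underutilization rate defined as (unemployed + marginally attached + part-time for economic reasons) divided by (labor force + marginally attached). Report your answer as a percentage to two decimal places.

Broad underutilization rate ≈ 9.73%.

Labor force = 115.37 + 4.08 = 119.45 million.
Numerator = 4.08 + 1.76 + 5.95 = 11.79 million.
Denominator = 119.45 + 1.76 = 121.21 million.
Broad rate = 11.79 / 121.21 = 9.73%.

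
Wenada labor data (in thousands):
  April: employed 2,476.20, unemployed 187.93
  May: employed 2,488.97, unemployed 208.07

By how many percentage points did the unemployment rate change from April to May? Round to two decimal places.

The unemployment rate changed by +0.66 percentage points.

April: labor force = 2,476.20 + 187.93 = 2,664.13; u = 187.93/2,664.13 = 7.05%.
May: labor force = 2,488.97 + 208.07 = 2,697.04; u = 208.07/2,697.04 = 7.71%.
Change = 7.71% − 7.05% = +0.66 pp.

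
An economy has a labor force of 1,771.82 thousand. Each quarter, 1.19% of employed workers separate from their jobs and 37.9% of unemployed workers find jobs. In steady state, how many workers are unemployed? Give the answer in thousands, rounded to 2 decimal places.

Steady-state unemployment rate u* = s/(s+f) = 1.19/(1.19+37.9) = 0.030443.
Unemployed = u* × labor force = 0.030443 × 1,771.82 ≈ 53.94 thousand.

About 53.94 thousand are unemployed in steady state.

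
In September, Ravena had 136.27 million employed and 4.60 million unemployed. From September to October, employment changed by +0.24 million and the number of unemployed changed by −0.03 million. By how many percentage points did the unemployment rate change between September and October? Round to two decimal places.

September: labor force = 136.27 + 4.60 = 140.87; u = 4.60/140.87 = 3.27%.
October: labor force = 136.51 + 4.57 = 141.08; u = 4.57/141.08 = 3.24%.
Change = 3.24% − 3.27% = −0.03 pp.

The unemployment rate changed by −0.03 percentage points.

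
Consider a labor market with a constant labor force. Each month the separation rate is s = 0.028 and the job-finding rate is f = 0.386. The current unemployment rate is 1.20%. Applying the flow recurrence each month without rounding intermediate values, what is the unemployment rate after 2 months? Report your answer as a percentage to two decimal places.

Unemployment rate after two months ≈ 4.85%.

With a fixed labor force, u_{t+1} = u_t + s·(1−u_t) − f·u_t = u_t·(1−s−f) + s.
Here 1−s−f = 0.586 and s = 0.028.
u_1 = 0.012000 × 0.586 + 0.028 = 0.035032.
u_2 = 0.035032 × 0.586 + 0.028 = 0.048529.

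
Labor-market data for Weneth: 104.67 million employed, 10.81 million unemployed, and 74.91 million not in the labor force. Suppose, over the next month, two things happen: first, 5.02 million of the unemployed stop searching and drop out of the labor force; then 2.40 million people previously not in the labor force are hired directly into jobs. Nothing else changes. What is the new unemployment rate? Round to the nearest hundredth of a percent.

Initially, labor force = 104.67 + 10.81 = 115.48 million, so u = 10.81/115.48 = 9.36%.
After the first change, unemployed and labor force both fall by 5.02 → E = 104.67, U = 5.79, labor force = 110.46 million.
After the second change, employed and labor force both rise by 2.40; unemployed unchanged → E = 107.07, U = 5.79, labor force = 112.86 million.
New unemployment rate = 5.79 / 112.86 = 5.13%.

New unemployment rate ≈ 5.13%.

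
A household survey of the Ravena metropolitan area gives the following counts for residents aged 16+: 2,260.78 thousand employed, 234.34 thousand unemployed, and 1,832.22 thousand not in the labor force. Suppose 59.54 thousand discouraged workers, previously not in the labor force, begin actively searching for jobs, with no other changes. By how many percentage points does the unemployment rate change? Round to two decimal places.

The unemployment rate changes by +2.11 percentage points.

Initially, labor force = 2,260.78 + 234.34 = 2,495.12 thousand, so u = 234.34/2,495.12 = 9.39%.
After the change, unemployed and labor force both rise by 59.54 → E = 2,260.78, U = 293.88, labor force = 2,554.66 thousand.
New unemployment rate = 293.88 / 2,554.66 = 11.50%.
Change = 11.50% − 9.39% = +2.11 percentage points.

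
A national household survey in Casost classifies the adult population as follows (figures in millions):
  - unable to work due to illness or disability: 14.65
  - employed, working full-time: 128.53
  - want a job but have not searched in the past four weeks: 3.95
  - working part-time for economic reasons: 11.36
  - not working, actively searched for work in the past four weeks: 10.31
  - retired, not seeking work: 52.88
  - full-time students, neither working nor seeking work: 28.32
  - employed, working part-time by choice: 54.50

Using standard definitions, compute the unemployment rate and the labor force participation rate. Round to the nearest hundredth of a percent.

Unemployment rate ≈ 5.04%; labor force participation rate ≈ 67.22%.

Employed = 128.53 + 11.36 + 54.50 = 194.39 million (anyone who worked, including part-time for economic reasons, counts as employed).
Unemployed = 10.31 million.
Labor force = 194.39 + 10.31 = 204.70 million.
Not in labor force = 14.65 + 3.95 + 52.88 + 28.32 = 99.80 million (those not working and not actively searching are outside the labor force — including those who want a job but have given up searching).
Civilian working-age population = 204.70 + 99.80 = 304.50 million.
Unemployment rate = 10.31 / 204.70 = 5.04%.
Labor force participation rate = 204.70 / 304.50 = 67.22%.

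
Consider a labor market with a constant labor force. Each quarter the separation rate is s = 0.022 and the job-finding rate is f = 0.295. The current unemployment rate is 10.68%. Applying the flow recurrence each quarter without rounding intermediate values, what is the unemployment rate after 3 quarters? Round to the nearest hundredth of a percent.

With a fixed labor force, u_{t+1} = u_t + s·(1−u_t) − f·u_t = u_t·(1−s−f) + s.
Here 1−s−f = 0.683 and s = 0.022.
u_1 = 0.106800 × 0.683 + 0.022 = 0.094944.
u_2 = 0.094944 × 0.683 + 0.022 = 0.086847.
u_3 = 0.086847 × 0.683 + 0.022 = 0.081317.

Unemployment rate after three quarters ≈ 8.13%.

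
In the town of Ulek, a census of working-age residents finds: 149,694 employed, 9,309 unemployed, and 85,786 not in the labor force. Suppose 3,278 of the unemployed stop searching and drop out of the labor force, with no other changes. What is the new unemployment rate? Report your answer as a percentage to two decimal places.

Initially, labor force = 149,694 + 9,309 = 159,003, so u = 9,309/159,003 = 5.85%.
After the change, unemployed and labor force both fall by 3,278 → E = 149,694, U = 6,031, labor force = 155,725.
New unemployment rate = 6,031 / 155,725 = 3.87%.

New unemployment rate ≈ 3.87%.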